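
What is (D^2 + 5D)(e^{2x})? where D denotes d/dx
14 e^{2 x}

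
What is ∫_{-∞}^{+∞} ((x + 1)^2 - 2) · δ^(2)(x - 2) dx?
2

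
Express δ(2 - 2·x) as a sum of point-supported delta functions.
\frac{\delta(x - 1)}{2}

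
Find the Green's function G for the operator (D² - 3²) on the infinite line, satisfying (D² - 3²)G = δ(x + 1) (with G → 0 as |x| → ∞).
-\frac{e^{-3|x + 1|}}{6}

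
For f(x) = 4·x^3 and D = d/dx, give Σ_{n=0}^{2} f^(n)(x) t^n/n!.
4 x \left(3 t^{2} + 3 t x + x^{2}\right)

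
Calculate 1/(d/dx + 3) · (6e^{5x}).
\frac{3 e^{5 x}}{4}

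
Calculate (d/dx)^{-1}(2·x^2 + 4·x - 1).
\frac{2 x^{3}}{3} + 2 x^{2} - x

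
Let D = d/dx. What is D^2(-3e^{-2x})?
- 12 e^{- 2 x}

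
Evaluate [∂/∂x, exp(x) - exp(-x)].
2 \cosh{\left(x \right)}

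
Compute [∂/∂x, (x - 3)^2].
2 x - 6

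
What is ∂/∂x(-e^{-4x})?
4 e^{- 4 x}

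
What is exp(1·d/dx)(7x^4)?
7 x^{4} + 28 x^{3} + 42 x^{2} + 28 x + 7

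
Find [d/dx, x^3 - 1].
3 x^{2}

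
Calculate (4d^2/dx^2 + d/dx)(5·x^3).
15 x \left(x + 8\right)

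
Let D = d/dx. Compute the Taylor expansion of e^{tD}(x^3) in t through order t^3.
t^{3} + 3 t^{2} x + 3 t x^{2} + x^{3}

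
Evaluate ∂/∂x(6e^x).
6 e^{x}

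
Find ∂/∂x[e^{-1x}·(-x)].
\left(x - 1\right) e^{- x}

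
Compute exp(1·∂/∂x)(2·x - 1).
2 x + 1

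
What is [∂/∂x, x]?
1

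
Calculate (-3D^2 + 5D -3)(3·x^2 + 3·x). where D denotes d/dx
- 9 x^{2} + 21 x - 3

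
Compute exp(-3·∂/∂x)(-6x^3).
- 6 x^{3} + 54 x^{2} - 162 x + 162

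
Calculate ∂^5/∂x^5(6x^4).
0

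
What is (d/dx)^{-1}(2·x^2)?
\frac{2 x^{3}}{3}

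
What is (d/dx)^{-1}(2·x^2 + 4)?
\frac{2 x^{3}}{3} + 4 x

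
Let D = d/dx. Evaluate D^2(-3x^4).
- 36 x^{2}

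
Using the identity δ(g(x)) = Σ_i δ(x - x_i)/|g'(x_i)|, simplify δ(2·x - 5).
\frac{\delta(x - 5/2)}{2}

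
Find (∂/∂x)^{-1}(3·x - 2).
\frac{3 x^{2}}{2} - 2 x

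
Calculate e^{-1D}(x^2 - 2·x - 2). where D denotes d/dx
x^{2} - 4 x + 1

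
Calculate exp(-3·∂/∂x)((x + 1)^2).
x^{2} - 4 x + 4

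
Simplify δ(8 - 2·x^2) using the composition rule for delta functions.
\frac{\delta(x - 2) + \delta(x + 2)}{8}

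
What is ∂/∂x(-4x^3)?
- 12 x^{2}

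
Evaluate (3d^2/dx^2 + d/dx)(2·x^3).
6 x \left(x + 6\right)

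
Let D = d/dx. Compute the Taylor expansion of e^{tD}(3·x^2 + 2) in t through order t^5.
3 t^{2} + 6 t x + 3 x^{2} + 2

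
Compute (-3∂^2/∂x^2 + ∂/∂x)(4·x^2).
8 x - 24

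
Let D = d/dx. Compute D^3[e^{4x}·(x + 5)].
\left(64 x + 368\right) e^{4 x}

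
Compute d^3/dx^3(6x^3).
36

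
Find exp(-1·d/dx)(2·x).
2 x - 2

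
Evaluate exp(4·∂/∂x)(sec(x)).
\sec{\left(x + 4 \right)}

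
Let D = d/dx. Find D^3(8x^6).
960 x^{3}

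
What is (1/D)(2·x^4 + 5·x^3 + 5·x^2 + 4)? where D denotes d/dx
\frac{2 x^{5}}{5} + \frac{5 x^{4}}{4} + \frac{5 x^{3}}{3} + 4 x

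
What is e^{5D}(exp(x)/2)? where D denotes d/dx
\frac{e^{x + 5}}{2}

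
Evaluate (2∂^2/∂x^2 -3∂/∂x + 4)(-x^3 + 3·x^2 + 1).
- 4 x^{3} + 21 x^{2} - 30 x + 16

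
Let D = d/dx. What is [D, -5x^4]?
- 20 x^{3}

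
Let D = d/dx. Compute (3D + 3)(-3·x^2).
9 x \left(- x - 2\right)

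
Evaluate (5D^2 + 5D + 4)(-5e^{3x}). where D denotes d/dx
- 320 e^{3 x}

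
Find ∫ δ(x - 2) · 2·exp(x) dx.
2 e^{2}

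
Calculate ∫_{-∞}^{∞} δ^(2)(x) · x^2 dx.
2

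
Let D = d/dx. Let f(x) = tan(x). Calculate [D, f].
\frac{1}{\cos^{2}{\left(x \right)}}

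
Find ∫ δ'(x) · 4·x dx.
-4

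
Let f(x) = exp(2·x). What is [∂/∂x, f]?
2 e^{2 x}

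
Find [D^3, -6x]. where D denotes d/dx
-18D^{2}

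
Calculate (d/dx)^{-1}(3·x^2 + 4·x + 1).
x^{3} + 2 x^{2} + x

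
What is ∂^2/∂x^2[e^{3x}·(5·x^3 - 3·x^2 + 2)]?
\left(45 x^{3} + 63 x^{2} - 6 x + 12\right) e^{3 x}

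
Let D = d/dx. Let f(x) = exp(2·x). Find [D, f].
2 e^{2 x}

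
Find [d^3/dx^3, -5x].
-15\frac{d^{2}}{dx^{2}}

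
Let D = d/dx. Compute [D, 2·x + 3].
2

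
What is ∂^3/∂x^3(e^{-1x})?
- e^{- x}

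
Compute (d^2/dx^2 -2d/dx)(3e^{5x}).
45 e^{5 x}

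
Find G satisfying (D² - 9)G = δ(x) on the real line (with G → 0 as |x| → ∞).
-\frac{e^{-3|x|}}{6}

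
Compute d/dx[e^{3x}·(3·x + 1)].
\left(9 x + 6\right) e^{3 x}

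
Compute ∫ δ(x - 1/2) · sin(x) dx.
\sin{\left(\frac{1}{2} \right)}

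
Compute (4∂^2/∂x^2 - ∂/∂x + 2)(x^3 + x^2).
2 x^{3} - x^{2} + 22 x + 8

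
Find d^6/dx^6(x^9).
60480 x^{3}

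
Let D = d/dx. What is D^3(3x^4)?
72 x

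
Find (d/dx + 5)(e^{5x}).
10 e^{5 x}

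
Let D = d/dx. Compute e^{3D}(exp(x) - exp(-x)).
2 \sinh{\left(x + 3 \right)}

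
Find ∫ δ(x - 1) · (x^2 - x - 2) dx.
-2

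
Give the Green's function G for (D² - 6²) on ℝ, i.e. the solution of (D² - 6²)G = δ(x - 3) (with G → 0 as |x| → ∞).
-\frac{e^{-6|x - 3|}}{12}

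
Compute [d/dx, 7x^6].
42 x^{5}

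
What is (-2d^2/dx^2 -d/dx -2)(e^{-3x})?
- 17 e^{- 3 x}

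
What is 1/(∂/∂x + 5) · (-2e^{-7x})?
e^{- 7 x}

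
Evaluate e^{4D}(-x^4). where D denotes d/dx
- x^{4} - 16 x^{3} - 96 x^{2} - 256 x - 256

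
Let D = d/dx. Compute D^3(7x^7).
1470 x^{4}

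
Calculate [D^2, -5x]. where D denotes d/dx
-10D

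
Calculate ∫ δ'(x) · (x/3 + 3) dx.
- \frac{1}{3}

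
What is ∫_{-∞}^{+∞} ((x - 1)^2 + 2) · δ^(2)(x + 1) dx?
2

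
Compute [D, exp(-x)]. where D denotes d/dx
- e^{- x}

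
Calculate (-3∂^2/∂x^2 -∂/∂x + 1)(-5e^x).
15 e^{x}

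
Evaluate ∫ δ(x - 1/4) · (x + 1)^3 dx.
\frac{125}{64}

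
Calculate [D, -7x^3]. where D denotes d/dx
- 21 x^{2}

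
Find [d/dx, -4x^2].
- 8 x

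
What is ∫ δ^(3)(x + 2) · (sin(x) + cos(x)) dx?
\cos{\left(2 \right)} + \sin{\left(2 \right)}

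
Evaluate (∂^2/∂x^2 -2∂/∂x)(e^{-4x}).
24 e^{- 4 x}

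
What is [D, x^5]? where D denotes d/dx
5 x^{4}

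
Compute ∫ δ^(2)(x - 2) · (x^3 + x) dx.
12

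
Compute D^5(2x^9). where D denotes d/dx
30240 x^{4}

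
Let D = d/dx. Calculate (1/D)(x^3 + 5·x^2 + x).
\frac{x^{4}}{4} + \frac{5 x^{3}}{3} + \frac{x^{2}}{2}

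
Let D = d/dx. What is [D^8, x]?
8D^{7}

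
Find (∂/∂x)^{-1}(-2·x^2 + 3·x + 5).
- \frac{2 x^{3}}{3} + \frac{3 x^{2}}{2} + 5 x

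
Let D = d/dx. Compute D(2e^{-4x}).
- 8 e^{- 4 x}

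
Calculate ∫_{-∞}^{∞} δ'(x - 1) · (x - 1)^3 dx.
0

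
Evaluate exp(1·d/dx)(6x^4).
6 x^{4} + 24 x^{3} + 36 x^{2} + 24 x + 6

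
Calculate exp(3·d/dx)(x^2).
x^{2} + 6 x + 9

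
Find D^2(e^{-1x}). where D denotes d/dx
e^{- x}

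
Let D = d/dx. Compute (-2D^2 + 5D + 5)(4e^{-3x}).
- 112 e^{- 3 x}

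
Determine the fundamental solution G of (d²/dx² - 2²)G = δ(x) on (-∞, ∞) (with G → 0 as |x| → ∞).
-\frac{e^{-2|x|}}{4}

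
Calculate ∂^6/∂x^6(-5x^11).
- 1663200 x^{5}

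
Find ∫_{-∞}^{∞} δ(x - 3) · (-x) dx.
-3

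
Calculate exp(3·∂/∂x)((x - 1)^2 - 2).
x^{2} + 4 x + 2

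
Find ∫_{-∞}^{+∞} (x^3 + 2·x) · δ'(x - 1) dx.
-5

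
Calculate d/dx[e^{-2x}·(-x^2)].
2 x \left(x - 1\right) e^{- 2 x}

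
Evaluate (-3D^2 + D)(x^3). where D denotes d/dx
3 x \left(x - 6\right)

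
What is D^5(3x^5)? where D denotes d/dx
360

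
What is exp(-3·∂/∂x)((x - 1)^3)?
x^{3} - 12 x^{2} + 48 x - 64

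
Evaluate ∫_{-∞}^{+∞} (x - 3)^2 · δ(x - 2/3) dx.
\frac{49}{9}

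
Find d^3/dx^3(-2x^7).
- 420 x^{4}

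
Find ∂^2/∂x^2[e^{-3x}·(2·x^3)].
6 x \left(3 x^{2} - 6 x + 2\right) e^{- 3 x}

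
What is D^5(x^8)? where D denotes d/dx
6720 x^{3}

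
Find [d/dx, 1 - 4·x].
-4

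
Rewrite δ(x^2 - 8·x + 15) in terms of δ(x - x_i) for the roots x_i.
\frac{\delta(x - 3) + \delta(x - 5)}{2}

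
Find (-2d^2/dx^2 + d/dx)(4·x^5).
20 x^{3} \left(x - 8\right)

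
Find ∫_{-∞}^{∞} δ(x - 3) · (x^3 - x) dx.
24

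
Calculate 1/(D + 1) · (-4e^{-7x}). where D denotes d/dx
\frac{2 e^{- 7 x}}{3}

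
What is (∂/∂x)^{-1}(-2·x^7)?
- \frac{x^{8}}{4}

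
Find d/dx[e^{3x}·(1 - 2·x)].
\left(1 - 6 x\right) e^{3 x}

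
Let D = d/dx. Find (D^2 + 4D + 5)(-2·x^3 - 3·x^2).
- 10 x^{3} - 39 x^{2} - 36 x - 6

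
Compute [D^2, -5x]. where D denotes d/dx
-10D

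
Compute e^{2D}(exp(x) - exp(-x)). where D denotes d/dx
2 \sinh{\left(x + 2 \right)}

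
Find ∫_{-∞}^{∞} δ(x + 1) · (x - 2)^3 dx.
-27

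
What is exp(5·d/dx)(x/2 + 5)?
\frac{x}{2} + \frac{15}{2}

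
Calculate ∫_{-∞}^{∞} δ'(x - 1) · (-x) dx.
1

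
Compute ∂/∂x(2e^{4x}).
8 e^{4 x}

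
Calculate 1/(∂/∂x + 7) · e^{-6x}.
e^{- 6 x}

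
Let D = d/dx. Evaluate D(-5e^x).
- 5 e^{x}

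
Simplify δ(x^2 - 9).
\frac{\delta(x - 3) + \delta(x + 3)}{6}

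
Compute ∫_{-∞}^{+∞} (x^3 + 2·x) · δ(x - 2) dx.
12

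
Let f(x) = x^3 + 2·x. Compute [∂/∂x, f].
3 x^{2} + 2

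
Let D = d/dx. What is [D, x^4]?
4 x^{3}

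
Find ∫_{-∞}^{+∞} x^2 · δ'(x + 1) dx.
2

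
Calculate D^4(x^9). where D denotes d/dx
3024 x^{5}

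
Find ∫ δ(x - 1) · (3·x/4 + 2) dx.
\frac{11}{4}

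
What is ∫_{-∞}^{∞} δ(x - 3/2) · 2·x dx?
3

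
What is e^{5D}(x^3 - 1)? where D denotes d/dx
x^{3} + 15 x^{2} + 75 x + 124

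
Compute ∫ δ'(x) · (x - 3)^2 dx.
6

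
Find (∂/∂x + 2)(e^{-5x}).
- 3 e^{- 5 x}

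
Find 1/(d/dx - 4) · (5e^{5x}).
5 e^{5 x}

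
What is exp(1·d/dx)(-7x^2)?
- 7 x^{2} - 14 x - 7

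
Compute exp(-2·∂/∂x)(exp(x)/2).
\frac{e^{x - 2}}{2}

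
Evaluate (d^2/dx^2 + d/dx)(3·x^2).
6 x + 6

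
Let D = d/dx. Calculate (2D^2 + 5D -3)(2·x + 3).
1 - 6 x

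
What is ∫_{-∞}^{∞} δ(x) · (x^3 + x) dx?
0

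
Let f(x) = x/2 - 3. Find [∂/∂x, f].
\frac{1}{2}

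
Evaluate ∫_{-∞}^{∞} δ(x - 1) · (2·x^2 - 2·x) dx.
0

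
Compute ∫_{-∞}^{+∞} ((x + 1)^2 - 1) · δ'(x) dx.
-2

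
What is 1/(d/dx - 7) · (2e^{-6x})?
- \frac{2 e^{- 6 x}}{13}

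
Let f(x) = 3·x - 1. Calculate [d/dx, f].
3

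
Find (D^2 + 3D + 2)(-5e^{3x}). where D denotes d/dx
- 100 e^{3 x}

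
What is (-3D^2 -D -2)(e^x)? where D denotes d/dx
- 6 e^{x}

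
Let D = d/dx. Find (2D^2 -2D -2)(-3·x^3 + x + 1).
6 x^{3} + 18 x^{2} - 38 x - 4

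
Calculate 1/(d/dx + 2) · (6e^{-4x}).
- 3 e^{- 4 x}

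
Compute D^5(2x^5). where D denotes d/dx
240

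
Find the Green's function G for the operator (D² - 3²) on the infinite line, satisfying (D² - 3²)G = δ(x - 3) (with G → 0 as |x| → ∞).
-\frac{e^{-3|x - 3|}}{6}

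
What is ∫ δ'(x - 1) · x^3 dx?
-3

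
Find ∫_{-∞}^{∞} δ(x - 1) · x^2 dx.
1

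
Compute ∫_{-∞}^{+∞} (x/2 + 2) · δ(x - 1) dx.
\frac{5}{2}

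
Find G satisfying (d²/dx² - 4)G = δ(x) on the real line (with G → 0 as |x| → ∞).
-\frac{e^{-2|x|}}{4}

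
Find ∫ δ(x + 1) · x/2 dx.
- \frac{1}{2}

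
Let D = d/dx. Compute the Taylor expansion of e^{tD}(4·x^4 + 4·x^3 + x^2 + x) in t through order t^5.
4 t^{4} + t^{3} \left(16 x + 4\right) + t^{2} \left(24 x^{2} + 12 x + 1\right) + t \left(16 x^{3} + 12 x^{2} + 2 x + 1\right) + 4 x^{4} + 4 x^{3} + x^{2} + x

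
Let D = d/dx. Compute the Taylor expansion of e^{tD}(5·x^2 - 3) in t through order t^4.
5 t^{2} + 10 t x + 5 x^{2} - 3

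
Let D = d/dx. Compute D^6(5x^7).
25200 x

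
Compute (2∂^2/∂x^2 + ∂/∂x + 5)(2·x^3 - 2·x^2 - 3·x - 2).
10 x^{3} - 4 x^{2} + 5 x - 21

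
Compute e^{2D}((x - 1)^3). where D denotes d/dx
x^{3} + 3 x^{2} + 3 x + 1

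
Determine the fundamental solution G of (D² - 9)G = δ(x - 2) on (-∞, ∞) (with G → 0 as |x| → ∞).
-\frac{e^{-3|x - 2|}}{6}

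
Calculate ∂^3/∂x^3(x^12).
1320 x^{9}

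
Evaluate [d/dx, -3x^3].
- 9 x^{2}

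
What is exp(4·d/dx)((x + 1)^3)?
x^{3} + 15 x^{2} + 75 x + 125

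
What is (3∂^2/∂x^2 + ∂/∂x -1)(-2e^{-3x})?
- 46 e^{- 3 x}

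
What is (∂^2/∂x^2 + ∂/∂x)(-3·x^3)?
9 x \left(- x - 2\right)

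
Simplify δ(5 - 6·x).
\frac{\delta(x - 5/6)}{6}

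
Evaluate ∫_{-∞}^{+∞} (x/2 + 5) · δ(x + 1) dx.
\frac{9}{2}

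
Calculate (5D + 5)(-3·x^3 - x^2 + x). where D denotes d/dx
- 15 x^{3} - 50 x^{2} - 5 x + 5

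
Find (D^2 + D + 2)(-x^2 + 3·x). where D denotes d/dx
- 2 x^{2} + 4 x + 1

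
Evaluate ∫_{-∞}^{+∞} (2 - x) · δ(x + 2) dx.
4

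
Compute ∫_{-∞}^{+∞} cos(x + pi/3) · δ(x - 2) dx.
\cos{\left(\frac{\pi}{3} + 2 \right)}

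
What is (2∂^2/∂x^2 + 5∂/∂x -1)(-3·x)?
3 x - 15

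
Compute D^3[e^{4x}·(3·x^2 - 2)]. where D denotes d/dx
\left(192 x^{2} + 288 x - 56\right) e^{4 x}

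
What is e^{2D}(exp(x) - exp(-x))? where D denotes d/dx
2 \sinh{\left(x + 2 \right)}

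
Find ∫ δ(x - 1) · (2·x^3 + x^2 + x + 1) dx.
5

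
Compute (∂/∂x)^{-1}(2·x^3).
\frac{x^{4}}{2}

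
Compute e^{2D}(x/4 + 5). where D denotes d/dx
\frac{x}{4} + \frac{11}{2}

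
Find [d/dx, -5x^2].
- 10 x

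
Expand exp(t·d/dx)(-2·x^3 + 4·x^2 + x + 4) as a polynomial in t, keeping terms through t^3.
- 2 t^{3} + t^{2} \left(4 - 6 x\right) + t \left(- 6 x^{2} + 8 x + 1\right) - 2 x^{3} + 4 x^{2} + x + 4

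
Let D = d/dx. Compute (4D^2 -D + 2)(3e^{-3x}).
123 e^{- 3 x}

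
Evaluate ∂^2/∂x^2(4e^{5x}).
100 e^{5 x}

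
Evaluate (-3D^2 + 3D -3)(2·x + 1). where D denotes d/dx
3 - 6 x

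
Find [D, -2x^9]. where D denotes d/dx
- 18 x^{8}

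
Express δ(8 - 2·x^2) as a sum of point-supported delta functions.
\frac{\delta(x - 2) + \delta(x + 2)}{8}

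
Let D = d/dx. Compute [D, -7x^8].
- 56 x^{7}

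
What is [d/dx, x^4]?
4 x^{3}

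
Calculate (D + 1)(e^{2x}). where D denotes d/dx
3 e^{2 x}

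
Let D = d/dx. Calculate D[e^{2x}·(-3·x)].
\left(- 6 x - 3\right) e^{2 x}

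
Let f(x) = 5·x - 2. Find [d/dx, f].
5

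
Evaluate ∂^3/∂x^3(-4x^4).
- 96 x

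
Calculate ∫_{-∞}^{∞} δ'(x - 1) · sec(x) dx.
- \tan{\left(1 \right)} \sec{\left(1 \right)}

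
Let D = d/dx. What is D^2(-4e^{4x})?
- 64 e^{4 x}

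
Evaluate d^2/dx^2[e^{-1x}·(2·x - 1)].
\left(2 x - 5\right) e^{- x}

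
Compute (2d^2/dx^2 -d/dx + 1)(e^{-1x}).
4 e^{- x}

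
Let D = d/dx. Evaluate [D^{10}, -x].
-10D^{9}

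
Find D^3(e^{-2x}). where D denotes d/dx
- 8 e^{- 2 x}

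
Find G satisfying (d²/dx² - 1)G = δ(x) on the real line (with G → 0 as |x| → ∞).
-\frac{e^{-|x|}}{2}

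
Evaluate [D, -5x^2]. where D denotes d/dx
- 10 x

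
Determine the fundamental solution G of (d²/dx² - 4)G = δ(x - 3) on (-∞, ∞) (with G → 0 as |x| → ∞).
-\frac{e^{-2|x - 3|}}{4}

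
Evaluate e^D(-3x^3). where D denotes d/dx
- 3 x^{3} - 9 x^{2} - 9 x - 3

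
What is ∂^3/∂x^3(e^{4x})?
64 e^{4 x}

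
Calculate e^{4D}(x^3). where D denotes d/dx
x^{3} + 12 x^{2} + 48 x + 64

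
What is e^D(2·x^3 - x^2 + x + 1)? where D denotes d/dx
2 x^{3} + 5 x^{2} + 5 x + 3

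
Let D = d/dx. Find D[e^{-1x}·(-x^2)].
x \left(x - 2\right) e^{- x}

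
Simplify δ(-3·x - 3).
\frac{\delta(x + 1)}{3}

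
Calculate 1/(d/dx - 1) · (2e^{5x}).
\frac{e^{5 x}}{2}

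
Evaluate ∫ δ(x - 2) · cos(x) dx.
\cos{\left(2 \right)}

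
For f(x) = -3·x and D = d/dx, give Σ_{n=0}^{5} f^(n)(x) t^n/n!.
- 3 t - 3 x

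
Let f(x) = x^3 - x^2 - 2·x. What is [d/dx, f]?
3 x^{2} - 2 x - 2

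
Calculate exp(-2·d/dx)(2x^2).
2 x^{2} - 8 x + 8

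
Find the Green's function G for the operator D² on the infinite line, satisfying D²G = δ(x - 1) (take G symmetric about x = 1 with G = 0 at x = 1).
\frac{|x - 1|}{2}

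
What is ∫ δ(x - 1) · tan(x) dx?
\tan{\left(1 \right)}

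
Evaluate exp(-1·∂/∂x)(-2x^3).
- 2 x^{3} + 6 x^{2} - 6 x + 2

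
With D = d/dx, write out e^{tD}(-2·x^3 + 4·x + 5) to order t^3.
- 2 t^{3} - 6 t^{2} x - 2 t \left(3 x^{2} - 2\right) - 2 x^{3} + 4 x + 5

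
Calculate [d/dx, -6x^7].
- 42 x^{6}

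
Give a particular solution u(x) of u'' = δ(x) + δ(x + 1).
\frac{|x|}{2} + \frac{|x + 1|}{2}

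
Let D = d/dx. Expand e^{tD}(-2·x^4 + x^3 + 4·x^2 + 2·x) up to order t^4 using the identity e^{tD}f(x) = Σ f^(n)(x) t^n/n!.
- 2 t^{4} + t^{3} \left(1 - 8 x\right) + t^{2} \left(- 12 x^{2} + 3 x + 4\right) + t \left(- 8 x^{3} + 3 x^{2} + 8 x + 2\right) - 2 x^{4} + x^{3} + 4 x^{2} + 2 x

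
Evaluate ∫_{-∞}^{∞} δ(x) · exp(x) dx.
1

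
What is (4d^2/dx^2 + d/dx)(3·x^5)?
15 x^{3} \left(x + 16\right)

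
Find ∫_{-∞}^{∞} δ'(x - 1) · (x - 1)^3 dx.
0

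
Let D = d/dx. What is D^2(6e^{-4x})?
96 e^{- 4 x}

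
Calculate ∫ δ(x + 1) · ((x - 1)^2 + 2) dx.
6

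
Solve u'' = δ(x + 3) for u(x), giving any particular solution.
\frac{|x + 3|}{2}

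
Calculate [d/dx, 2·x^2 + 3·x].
4 x + 3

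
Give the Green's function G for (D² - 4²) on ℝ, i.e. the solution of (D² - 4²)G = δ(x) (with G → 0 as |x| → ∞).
-\frac{e^{-4|x|}}{8}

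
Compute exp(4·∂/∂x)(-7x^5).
- 7 x^{5} - 140 x^{4} - 1120 x^{3} - 4480 x^{2} - 8960 x - 7168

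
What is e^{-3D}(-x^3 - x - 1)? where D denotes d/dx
- x^{3} + 9 x^{2} - 28 x + 29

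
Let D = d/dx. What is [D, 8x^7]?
56 x^{6}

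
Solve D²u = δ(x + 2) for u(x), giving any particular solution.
\frac{|x + 2|}{2}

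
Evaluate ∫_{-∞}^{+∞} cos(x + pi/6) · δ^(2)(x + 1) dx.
- \sin{\left(1 + \frac{\pi}{3} \right)}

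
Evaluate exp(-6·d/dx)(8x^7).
8 x^{7} - 336 x^{6} + 6048 x^{5} - 60480 x^{4} + 362880 x^{3} - 1306368 x^{2} + 2612736 x - 2239488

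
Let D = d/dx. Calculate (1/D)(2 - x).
- \frac{x^{2}}{2} + 2 x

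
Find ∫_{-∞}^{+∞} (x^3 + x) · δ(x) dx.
0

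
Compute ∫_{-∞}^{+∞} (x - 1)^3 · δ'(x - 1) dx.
0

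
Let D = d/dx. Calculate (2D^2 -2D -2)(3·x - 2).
- 6 x - 2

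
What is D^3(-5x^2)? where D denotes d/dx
0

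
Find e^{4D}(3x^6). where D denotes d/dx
3 x^{6} + 72 x^{5} + 720 x^{4} + 3840 x^{3} + 11520 x^{2} + 18432 x + 12288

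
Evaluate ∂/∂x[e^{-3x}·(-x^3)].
3 x^{2} \left(x - 1\right) e^{- 3 x}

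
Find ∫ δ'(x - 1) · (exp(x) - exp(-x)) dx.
- 2 \cosh{\left(1 \right)}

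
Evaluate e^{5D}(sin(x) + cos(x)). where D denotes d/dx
\sqrt{2} \sin{\left(x + \frac{\pi}{4} + 5 \right)}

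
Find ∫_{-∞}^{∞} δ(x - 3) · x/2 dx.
\frac{3}{2}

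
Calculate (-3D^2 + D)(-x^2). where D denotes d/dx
6 - 2 x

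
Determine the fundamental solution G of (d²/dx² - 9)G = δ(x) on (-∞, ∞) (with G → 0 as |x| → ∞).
-\frac{e^{-3|x|}}{6}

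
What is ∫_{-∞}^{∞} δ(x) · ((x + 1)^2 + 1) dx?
2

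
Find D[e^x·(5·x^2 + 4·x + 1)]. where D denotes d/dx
\left(5 x^{2} + 14 x + 5\right) e^{x}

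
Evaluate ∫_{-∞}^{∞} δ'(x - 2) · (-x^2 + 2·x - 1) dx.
2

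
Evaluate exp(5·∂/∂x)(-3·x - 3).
- 3 x - 18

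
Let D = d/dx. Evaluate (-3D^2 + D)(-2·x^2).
12 - 4 x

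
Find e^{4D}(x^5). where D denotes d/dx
x^{5} + 20 x^{4} + 160 x^{3} + 640 x^{2} + 1280 x + 1024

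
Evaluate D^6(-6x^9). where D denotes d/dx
- 362880 x^{3}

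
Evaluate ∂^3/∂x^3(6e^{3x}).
162 e^{3 x}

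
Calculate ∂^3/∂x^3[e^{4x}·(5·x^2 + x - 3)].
\left(320 x^{2} + 544 x - 24\right) e^{4 x}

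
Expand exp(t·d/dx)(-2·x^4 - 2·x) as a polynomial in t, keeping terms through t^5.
- 2 t^{4} - 8 t^{3} x - 12 t^{2} x^{2} - 2 t \left(4 x^{3} + 1\right) - 2 x^{4} - 2 x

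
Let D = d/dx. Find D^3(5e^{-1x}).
- 5 e^{- x}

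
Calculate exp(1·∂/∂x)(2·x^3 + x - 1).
2 x^{3} + 6 x^{2} + 7 x + 2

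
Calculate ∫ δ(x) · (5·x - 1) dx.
-1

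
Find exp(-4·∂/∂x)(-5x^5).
- 5 x^{5} + 100 x^{4} - 800 x^{3} + 3200 x^{2} - 6400 x + 5120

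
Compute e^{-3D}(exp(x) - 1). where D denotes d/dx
e^{x - 3} - 1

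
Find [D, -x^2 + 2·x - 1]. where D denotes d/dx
2 - 2 x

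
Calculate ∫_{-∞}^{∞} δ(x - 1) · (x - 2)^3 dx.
-1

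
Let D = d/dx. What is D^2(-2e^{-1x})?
- 2 e^{- x}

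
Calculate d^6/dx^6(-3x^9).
- 181440 x^{3}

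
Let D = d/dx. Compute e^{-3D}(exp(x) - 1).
e^{x - 3} - 1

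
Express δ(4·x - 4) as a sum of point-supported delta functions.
\frac{\delta(x - 1)}{4}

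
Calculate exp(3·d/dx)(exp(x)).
e^{x + 3}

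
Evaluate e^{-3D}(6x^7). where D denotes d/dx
6 x^{7} - 126 x^{6} + 1134 x^{5} - 5670 x^{4} + 17010 x^{3} - 30618 x^{2} + 30618 x - 13122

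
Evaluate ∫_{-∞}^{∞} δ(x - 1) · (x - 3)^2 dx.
4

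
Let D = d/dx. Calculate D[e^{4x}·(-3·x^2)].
6 x \left(- 2 x - 1\right) e^{4 x}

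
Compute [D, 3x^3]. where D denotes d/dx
9 x^{2}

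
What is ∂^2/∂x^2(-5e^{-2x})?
- 20 e^{- 2 x}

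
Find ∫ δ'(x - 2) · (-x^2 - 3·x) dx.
7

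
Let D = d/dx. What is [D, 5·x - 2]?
5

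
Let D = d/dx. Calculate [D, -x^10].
- 10 x^{9}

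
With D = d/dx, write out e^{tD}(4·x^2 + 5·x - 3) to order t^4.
4 t^{2} + t \left(8 x + 5\right) + 4 x^{2} + 5 x - 3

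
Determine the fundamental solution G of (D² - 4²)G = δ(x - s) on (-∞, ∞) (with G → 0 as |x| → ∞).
-\frac{e^{-4|x-s|}}{8}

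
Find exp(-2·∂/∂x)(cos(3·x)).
\cos{\left(3 x - 6 \right)}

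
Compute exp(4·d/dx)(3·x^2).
3 x^{2} + 24 x + 48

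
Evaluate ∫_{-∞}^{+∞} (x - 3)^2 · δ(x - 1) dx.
4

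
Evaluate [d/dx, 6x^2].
12 x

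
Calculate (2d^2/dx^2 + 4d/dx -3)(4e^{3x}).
108 e^{3 x}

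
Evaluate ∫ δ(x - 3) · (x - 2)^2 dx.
1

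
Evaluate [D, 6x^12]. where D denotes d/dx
72 x^{11}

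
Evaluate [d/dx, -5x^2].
- 10 x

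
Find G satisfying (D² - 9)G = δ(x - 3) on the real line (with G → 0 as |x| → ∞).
-\frac{e^{-3|x - 3|}}{6}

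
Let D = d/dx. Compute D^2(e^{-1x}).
e^{- x}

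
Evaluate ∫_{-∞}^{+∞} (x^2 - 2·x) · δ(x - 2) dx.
0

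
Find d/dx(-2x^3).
- 6 x^{2}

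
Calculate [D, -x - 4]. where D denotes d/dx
-1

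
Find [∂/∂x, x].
1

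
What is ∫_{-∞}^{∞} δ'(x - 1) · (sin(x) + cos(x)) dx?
- \cos{\left(1 \right)} + \sin{\left(1 \right)}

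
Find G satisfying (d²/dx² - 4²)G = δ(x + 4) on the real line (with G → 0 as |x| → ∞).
-\frac{e^{-4|x + 4|}}{8}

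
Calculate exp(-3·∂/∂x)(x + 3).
x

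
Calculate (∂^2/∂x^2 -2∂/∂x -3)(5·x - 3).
- 15 x - 1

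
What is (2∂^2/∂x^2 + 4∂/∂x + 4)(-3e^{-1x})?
- 6 e^{- x}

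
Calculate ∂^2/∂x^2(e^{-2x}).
4 e^{- 2 x}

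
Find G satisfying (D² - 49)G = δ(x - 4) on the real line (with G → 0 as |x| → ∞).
-\frac{e^{-7|x - 4|}}{14}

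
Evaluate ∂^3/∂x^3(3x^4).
72 x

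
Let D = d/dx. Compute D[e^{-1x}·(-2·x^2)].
2 x \left(x - 2\right) e^{- x}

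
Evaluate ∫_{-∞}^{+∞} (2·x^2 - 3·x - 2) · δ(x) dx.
-2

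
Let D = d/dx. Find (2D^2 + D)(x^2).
2 x + 4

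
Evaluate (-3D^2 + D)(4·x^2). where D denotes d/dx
8 x - 24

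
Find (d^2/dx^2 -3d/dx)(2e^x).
- 4 e^{x}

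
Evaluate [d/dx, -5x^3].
- 15 x^{2}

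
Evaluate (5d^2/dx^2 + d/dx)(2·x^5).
10 x^{3} \left(x + 20\right)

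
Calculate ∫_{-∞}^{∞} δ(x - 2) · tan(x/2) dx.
\tan{\left(1 \right)}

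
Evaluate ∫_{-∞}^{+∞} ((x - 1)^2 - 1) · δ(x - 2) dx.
0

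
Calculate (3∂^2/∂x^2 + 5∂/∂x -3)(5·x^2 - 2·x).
- 15 x^{2} + 56 x + 20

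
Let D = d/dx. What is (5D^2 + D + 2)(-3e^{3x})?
- 150 e^{3 x}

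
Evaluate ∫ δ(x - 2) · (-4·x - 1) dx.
-9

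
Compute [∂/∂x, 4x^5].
20 x^{4}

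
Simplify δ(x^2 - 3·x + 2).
\frac{\delta(x - 2) + \delta(x - 1)}{1}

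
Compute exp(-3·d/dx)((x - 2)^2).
x^{2} - 10 x + 25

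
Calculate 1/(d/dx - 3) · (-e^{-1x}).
\frac{e^{- x}}{4}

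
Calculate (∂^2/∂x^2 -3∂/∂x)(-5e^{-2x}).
- 50 e^{- 2 x}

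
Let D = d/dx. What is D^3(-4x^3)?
-24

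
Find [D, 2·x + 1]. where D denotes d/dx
2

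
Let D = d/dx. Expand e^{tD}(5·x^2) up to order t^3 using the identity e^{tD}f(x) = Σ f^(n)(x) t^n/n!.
5 t^{2} + 10 t x + 5 x^{2}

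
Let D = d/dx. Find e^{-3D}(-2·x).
6 - 2 x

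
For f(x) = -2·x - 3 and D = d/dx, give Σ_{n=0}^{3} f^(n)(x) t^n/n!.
- 2 t - 2 x - 3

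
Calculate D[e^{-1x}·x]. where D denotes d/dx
\left(1 - x\right) e^{- x}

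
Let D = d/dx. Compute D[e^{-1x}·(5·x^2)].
5 x \left(2 - x\right) e^{- x}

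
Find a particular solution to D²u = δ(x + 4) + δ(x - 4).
\frac{|x + 4|}{2} + \frac{|x - 4|}{2}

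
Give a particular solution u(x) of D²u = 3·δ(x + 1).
\frac{3|x + 1|}{2}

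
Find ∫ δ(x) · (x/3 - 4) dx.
-4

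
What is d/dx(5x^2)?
10 x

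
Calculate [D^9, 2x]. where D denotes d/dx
18D^{8}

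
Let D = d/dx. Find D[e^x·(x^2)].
x \left(x + 2\right) e^{x}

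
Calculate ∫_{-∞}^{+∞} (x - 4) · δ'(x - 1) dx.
-1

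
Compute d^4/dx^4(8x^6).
2880 x^{2}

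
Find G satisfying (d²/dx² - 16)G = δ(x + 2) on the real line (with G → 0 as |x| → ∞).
-\frac{e^{-4|x + 2|}}{8}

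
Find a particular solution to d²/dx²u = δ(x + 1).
\frac{|x + 1|}{2}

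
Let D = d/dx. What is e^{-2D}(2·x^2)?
2 x^{2} - 8 x + 8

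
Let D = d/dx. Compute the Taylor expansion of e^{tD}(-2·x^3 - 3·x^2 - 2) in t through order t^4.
- 2 t^{3} - 3 t^{2} \left(2 x + 1\right) - 6 t x \left(x + 1\right) - 2 x^{3} - 3 x^{2} - 2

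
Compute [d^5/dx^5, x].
5\frac{d^{4}}{dx^{4}}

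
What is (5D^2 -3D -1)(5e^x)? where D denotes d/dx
5 e^{x}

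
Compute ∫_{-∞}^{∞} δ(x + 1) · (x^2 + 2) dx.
3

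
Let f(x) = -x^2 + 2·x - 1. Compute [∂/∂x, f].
2 - 2 x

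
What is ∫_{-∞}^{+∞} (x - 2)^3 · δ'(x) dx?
-12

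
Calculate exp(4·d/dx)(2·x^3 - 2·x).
2 x^{3} + 24 x^{2} + 94 x + 120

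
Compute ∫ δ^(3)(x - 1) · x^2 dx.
0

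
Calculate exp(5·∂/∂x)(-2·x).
- 2 x - 10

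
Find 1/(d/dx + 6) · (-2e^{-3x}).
- \frac{2 e^{- 3 x}}{3}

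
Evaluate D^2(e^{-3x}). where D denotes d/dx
9 e^{- 3 x}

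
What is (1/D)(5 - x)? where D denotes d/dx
- \frac{x^{2}}{2} + 5 x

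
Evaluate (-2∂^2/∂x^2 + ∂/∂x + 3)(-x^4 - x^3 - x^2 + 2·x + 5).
- 3 x^{4} - 7 x^{3} + 18 x^{2} + 16 x + 21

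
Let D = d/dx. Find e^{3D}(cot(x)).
\cot{\left(x + 3 \right)}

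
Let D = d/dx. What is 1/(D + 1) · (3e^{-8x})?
- \frac{3 e^{- 8 x}}{7}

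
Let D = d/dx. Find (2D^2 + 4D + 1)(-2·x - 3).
- 2 x - 11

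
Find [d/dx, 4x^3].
12 x^{2}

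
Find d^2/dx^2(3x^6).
90 x^{4}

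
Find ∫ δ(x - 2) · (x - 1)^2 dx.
1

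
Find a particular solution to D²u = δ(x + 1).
\frac{|x + 1|}{2}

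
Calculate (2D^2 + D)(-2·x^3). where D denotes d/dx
6 x \left(- x - 4\right)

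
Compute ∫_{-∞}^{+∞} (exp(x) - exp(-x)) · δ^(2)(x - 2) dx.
2 \sinh{\left(2 \right)}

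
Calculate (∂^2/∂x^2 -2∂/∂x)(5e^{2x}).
0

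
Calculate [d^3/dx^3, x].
3\frac{d^{2}}{dx^{2}}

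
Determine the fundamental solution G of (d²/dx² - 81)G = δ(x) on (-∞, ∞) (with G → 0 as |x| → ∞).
-\frac{e^{-9|x|}}{18}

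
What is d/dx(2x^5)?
10 x^{4}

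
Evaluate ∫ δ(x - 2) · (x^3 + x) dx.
10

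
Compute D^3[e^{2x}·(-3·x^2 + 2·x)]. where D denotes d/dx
\left(- 24 x^{2} - 56 x - 12\right) e^{2 x}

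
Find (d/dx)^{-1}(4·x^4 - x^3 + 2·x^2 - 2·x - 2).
\frac{4 x^{5}}{5} - \frac{x^{4}}{4} + \frac{2 x^{3}}{3} - x^{2} - 2 x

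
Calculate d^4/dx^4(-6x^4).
-144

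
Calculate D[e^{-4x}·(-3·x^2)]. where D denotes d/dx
6 x \left(2 x - 1\right) e^{- 4 x}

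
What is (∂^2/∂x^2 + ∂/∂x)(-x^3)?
3 x \left(- x - 2\right)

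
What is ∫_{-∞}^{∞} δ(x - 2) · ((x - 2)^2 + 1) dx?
1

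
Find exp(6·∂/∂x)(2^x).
2^{x + 6}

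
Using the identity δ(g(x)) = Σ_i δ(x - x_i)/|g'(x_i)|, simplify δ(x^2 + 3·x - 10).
\frac{\delta(x - 2) + \delta(x + 5)}{7}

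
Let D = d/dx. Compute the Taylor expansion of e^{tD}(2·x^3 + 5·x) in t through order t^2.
6 t^{2} x + t \left(6 x^{2} + 5\right) + 2 x^{3} + 5 x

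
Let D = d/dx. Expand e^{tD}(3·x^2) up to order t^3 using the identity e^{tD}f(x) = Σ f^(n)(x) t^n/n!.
3 t^{2} + 6 t x + 3 x^{2}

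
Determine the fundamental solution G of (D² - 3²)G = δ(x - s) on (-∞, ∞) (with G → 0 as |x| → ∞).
-\frac{e^{-3|x-s|}}{6}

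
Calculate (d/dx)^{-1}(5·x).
\frac{5 x^{2}}{2}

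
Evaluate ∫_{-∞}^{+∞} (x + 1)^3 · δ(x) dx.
1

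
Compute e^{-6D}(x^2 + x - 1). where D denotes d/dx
x^{2} - 11 x + 29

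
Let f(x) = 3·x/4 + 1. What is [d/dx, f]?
\frac{3}{4}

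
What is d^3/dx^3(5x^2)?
0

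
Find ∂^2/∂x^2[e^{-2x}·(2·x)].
8 \left(x - 1\right) e^{- 2 x}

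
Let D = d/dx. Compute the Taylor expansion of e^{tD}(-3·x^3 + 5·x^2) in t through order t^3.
- 3 t^{3} - t^{2} \left(9 x - 5\right) - t x \left(9 x - 10\right) - 3 x^{3} + 5 x^{2}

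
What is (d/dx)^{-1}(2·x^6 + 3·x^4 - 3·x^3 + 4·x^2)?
\frac{2 x^{7}}{7} + \frac{3 x^{5}}{5} - \frac{3 x^{4}}{4} + \frac{4 x^{3}}{3}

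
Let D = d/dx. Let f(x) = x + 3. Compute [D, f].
1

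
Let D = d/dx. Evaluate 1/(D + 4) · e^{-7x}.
- \frac{e^{- 7 x}}{3}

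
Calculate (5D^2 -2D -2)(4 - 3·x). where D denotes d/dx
6 x - 2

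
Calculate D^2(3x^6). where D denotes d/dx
90 x^{4}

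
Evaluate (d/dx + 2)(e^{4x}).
6 e^{4 x}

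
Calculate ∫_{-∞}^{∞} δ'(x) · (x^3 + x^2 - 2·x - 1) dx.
2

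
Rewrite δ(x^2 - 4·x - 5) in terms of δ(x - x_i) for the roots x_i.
\frac{\delta(x - 5) + \delta(x + 1)}{6}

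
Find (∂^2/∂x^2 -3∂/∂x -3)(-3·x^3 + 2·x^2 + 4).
9 x^{3} + 21 x^{2} - 30 x - 8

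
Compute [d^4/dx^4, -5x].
-20\frac{d^{3}}{dx^{3}}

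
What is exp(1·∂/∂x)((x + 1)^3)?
x^{3} + 6 x^{2} + 12 x + 8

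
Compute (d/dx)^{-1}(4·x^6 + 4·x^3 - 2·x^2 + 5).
\frac{4 x^{7}}{7} + x^{4} - \frac{2 x^{3}}{3} + 5 x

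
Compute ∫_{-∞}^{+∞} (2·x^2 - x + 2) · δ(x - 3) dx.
17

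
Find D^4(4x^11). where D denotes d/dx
31680 x^{7}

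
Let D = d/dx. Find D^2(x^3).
6 x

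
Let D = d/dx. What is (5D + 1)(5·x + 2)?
5 x + 27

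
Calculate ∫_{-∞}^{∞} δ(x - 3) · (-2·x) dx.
-6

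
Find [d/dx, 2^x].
2^{x} \log{\left(2 \right)}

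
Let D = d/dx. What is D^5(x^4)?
0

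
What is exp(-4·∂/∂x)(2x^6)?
2 x^{6} - 48 x^{5} + 480 x^{4} - 2560 x^{3} + 7680 x^{2} - 12288 x + 8192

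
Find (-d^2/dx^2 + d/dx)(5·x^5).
25 x^{3} \left(x - 4\right)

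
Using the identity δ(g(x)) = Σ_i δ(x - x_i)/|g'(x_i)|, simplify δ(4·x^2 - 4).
\frac{\delta(x - 1) + \delta(x + 1)}{8}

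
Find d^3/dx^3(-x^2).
0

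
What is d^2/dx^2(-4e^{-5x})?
- 100 e^{- 5 x}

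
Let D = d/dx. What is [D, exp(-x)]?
- e^{- x}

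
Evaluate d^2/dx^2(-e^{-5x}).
- 25 e^{- 5 x}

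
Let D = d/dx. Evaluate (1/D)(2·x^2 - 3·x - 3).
\frac{2 x^{3}}{3} - \frac{3 x^{2}}{2} - 3 x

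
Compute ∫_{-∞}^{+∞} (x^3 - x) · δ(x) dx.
0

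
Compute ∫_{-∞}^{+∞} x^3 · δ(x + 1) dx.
-1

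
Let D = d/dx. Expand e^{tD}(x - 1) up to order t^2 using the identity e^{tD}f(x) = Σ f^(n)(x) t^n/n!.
t + x - 1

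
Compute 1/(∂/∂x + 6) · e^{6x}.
\frac{e^{6 x}}{12}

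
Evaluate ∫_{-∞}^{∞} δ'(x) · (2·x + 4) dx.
-2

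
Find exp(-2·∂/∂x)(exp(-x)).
e^{2 - x}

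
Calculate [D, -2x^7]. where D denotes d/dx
- 14 x^{6}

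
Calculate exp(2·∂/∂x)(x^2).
x^{2} + 4 x + 4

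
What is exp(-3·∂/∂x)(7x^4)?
7 x^{4} - 84 x^{3} + 378 x^{2} - 756 x + 567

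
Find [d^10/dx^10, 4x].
40\frac{d^{9}}{dx^{9}}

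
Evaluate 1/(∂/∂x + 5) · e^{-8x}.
- \frac{e^{- 8 x}}{3}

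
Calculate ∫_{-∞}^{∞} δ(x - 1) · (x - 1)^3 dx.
0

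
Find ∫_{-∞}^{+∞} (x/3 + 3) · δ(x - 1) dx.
\frac{10}{3}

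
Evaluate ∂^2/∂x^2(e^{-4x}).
16 e^{- 4 x}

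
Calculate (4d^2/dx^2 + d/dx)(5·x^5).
25 x^{3} \left(x + 16\right)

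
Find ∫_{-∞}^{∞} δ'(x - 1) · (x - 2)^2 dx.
2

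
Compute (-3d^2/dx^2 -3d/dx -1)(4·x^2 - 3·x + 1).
- 4 x^{2} - 21 x - 16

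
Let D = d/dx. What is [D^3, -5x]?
-15D^{2}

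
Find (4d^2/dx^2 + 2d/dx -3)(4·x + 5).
- 12 x - 7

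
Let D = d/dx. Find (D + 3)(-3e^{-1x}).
- 6 e^{- x}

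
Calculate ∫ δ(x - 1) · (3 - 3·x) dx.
0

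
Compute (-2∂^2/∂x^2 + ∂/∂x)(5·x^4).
20 x^{2} \left(x - 6\right)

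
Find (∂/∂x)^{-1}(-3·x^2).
- x^{3}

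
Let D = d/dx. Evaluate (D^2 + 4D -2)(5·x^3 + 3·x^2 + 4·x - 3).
- 10 x^{3} + 54 x^{2} + 46 x + 28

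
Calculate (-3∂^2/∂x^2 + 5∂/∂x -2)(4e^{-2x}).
- 96 e^{- 2 x}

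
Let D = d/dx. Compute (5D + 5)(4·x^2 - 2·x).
20 x^{2} + 30 x - 10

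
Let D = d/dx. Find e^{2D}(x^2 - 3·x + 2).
x \left(x + 1\right)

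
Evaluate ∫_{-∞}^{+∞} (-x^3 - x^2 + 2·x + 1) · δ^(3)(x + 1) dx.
6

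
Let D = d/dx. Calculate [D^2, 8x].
16D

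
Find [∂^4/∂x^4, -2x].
-8\frac{d^{3}}{dx^{3}}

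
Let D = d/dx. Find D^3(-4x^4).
- 96 x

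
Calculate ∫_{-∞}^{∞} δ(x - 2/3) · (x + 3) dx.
\frac{11}{3}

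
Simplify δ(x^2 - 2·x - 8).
\frac{\delta(x + 2) + \delta(x - 4)}{6}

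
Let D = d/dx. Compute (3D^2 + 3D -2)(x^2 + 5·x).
- 2 x^{2} - 4 x + 21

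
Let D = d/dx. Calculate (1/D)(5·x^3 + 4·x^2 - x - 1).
\frac{5 x^{4}}{4} + \frac{4 x^{3}}{3} - \frac{x^{2}}{2} - x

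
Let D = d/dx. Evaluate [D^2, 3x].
6D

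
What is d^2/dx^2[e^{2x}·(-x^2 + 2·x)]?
\left(6 - 4 x^{2}\right) e^{2 x}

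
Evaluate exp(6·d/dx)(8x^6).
8 x^{6} + 288 x^{5} + 4320 x^{4} + 34560 x^{3} + 155520 x^{2} + 373248 x + 373248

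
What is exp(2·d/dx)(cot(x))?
\cot{\left(x + 2 \right)}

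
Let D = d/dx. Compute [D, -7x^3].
- 21 x^{2}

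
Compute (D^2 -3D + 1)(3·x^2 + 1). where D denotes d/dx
3 x^{2} - 18 x + 7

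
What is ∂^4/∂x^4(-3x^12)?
- 35640 x^{8}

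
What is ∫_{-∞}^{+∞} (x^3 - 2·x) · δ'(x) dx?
2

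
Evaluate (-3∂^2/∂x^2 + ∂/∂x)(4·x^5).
20 x^{3} \left(x - 12\right)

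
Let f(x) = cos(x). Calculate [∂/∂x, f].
- \sin{\left(x \right)}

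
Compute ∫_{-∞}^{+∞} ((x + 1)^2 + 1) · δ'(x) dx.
-2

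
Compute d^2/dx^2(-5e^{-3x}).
- 45 e^{- 3 x}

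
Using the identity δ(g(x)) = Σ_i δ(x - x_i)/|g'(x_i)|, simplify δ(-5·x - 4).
\frac{\delta(x + 4/5)}{5}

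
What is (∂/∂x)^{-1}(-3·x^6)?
- \frac{3 x^{7}}{7}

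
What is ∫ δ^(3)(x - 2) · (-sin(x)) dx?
- \cos{\left(2 \right)}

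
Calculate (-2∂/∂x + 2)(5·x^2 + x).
10 x^{2} - 18 x - 2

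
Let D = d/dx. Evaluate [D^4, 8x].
32D^{3}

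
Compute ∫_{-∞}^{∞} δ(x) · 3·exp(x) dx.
3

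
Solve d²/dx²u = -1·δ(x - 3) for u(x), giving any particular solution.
-\frac{|x - 3|}{2}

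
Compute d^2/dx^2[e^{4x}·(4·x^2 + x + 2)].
\left(64 x^{2} + 80 x + 48\right) e^{4 x}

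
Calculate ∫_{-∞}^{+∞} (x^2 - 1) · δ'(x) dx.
0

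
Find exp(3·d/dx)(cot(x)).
\cot{\left(x + 3 \right)}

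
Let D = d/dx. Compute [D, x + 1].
1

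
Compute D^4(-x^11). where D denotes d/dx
- 7920 x^{7}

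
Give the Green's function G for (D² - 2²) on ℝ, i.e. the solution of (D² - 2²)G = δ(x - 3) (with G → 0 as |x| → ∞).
-\frac{e^{-2|x - 3|}}{4}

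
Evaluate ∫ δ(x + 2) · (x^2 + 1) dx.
5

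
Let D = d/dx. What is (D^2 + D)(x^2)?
2 x + 2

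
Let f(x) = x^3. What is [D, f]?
3 x^{2}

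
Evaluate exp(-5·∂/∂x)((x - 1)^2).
x^{2} - 12 x + 36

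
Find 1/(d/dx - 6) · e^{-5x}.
- \frac{e^{- 5 x}}{11}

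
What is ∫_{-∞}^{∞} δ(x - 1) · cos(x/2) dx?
\cos{\left(\frac{1}{2} \right)}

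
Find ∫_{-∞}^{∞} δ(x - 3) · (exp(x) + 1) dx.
1 + e^{3}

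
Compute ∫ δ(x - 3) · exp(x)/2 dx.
\frac{e^{3}}{2}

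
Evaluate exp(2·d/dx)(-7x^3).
- 7 x^{3} - 42 x^{2} - 84 x - 56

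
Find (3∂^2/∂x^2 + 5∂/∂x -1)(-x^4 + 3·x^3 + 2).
x^{4} - 23 x^{3} + 9 x^{2} + 54 x - 2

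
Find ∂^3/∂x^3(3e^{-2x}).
- 24 e^{- 2 x}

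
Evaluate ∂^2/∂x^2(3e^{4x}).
48 e^{4 x}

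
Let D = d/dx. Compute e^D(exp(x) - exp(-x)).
2 \sinh{\left(x + 1 \right)}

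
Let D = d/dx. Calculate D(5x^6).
30 x^{5}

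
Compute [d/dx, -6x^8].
- 48 x^{7}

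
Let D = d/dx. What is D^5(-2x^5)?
-240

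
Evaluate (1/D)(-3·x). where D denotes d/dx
- \frac{3 x^{2}}{2}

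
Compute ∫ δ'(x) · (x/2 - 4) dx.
- \frac{1}{2}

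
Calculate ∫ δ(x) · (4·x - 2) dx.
-2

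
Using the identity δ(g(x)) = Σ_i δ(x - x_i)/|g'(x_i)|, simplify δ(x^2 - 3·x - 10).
\frac{\delta(x + 2) + \delta(x - 5)}{7}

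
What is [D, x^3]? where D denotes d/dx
3 x^{2}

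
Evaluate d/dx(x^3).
3 x^{2}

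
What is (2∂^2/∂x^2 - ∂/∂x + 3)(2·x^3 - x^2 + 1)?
6 x^{3} - 9 x^{2} + 26 x - 1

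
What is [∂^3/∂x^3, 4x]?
12\frac{d^{2}}{dx^{2}}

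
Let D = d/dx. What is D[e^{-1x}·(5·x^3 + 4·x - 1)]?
\left(- 5 x^{3} + 15 x^{2} - 4 x + 5\right) e^{- x}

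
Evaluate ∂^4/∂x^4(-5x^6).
- 1800 x^{2}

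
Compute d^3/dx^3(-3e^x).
- 3 e^{x}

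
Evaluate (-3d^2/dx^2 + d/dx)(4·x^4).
16 x^{2} \left(x - 9\right)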